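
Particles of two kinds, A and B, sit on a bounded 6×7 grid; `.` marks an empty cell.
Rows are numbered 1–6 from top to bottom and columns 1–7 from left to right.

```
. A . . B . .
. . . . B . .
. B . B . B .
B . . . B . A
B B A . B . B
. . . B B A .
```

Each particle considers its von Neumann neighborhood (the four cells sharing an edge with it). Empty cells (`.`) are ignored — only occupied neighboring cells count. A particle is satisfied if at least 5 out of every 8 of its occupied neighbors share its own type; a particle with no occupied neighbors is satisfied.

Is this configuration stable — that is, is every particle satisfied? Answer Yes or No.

Row 1: (1,2)A 0/0 satisfied · (1,5)B 1/1 satisfied
Row 2: (2,5)B 1/1 satisfied
Row 3: (3,2)B 0/0 satisfied · (3,4)B 0/0 satisfied · (3,6)B 0/0 satisfied
Row 4: (4,1)B 1/1 satisfied · (4,5)B 1/1 satisfied · (4,7)A 0/1 not
Row 5: (5,1)B 2/2 satisfied · (5,2)B 1/2 not · (5,3)A 0/1 not · (5,5)B 2/2 satisfied · (5,7)B 0/1 not
Row 6: (6,4)B 1/1 satisfied · (6,5)B 2/3 satisfied · (6,6)A 0/1 not
For instance (4,7) has only 0/1 same-type neighbors, below 5/8.

No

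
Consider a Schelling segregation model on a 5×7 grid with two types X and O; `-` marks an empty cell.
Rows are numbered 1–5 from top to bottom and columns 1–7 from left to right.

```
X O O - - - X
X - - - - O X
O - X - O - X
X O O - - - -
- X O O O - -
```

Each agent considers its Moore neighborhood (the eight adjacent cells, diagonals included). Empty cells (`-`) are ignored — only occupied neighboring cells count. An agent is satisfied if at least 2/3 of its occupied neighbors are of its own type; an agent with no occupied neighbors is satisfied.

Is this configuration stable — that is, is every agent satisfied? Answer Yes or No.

Row 1: (1,1)X 1/2 unhappy · (1,2)O 1/3 unhappy · (1,3)O 1/1 ok · (1,7)X 1/2 unhappy
Row 2: (2,1)X 1/3 unhappy · (2,6)O 1/4 unhappy · (2,7)X 2/3 ok
Row 3: (3,1)O 1/3 unhappy · (3,3)X 0/2 unhappy · (3,5)O 1/1 ok · (3,7)X 1/2 unhappy
Row 4: (4,1)X 1/3 unhappy · (4,2)O 3/6 unhappy · (4,3)O 3/5 unhappy
Row 5: (5,2)X 1/4 unhappy · (5,3)O 3/4 ok · (5,4)O 3/3 ok · (5,5)O 1/1 ok
For instance (1,1) has only 1/2 same-type neighbors, below 2/3.

No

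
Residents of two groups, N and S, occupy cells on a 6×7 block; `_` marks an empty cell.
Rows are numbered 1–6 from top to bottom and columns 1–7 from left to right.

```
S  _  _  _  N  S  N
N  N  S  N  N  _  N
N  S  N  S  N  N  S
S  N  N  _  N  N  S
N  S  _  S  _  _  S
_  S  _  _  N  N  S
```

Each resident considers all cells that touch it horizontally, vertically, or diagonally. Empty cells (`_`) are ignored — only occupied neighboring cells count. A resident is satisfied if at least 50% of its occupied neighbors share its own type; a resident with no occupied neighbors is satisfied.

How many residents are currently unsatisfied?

Row 1: (1,1)S 0/2 ✗ · (1,5)N 2/3 ✓ · (1,6)S 0/4 ✗ · (1,7)N 1/2 ✓
Row 2: (2,1)N 2/4 ✓ · (2,2)N 3/6 ✓ · (2,3)S 2/5 ✗ · (2,4)N 4/6 ✓ · (2,5)N 4/6 ✓ · (2,7)N 2/4 ✓
Row 3: (3,1)N 3/5 ✓ · (3,2)S 2/8 ✗ · (3,3)N 4/7 ✓ · (3,4)S 1/7 ✗ · (3,5)N 5/6 ✓ · (3,6)N 5/7 ✓ · (3,7)S 1/4 ✗
Row 4: (4,1)S 2/5 ✗ · (4,2)N 4/7 ✓ · (4,3)N 2/6 ✗ · (4,5)N 3/5 ✓ · (4,6)N 3/6 ✓ · (4,7)S 2/4 ✓
Row 5: (5,1)N 1/4 ✗ · (5,2)S 2/5 ✗ · (5,4)S 0/3 ✗ · (5,7)S 2/4 ✓
Row 6: (6,2)S 1/2 ✓ · (6,5)N 1/2 ✓ · (6,6)N 1/3 ✗ · (6,7)S 1/2 ✓
Unsatisfied: (1,1), (1,6), (2,3), (3,2), (3,4), (3,7), (4,1), (4,3), (5,1), (5,2), (5,4), (6,6) — 12 in total.

12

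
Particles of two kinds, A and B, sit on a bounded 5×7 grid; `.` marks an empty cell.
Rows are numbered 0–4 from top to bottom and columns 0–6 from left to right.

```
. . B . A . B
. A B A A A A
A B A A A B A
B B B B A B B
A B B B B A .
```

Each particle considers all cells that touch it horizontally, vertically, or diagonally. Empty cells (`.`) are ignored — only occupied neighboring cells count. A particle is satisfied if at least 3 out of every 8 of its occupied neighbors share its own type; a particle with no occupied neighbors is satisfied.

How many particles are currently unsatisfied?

(0,2)B 1/3 ✗
(0,4)A 3/3 ✓
(0,6)B 0/2 ✗
(1,1)A 2/5 ✓
(1,2)B 2/6 ✗
(1,3)A 5/7 ✓
(1,4)A 5/6 ✓
(1,5)A 5/7 ✓
(1,6)A 2/4 ✓
(2,0)A 1/4 ✗
(2,1)B 4/7 ✓
(2,2)A 3/8 ✓
(2,3)A 5/8 ✓
(2,4)A 5/8 ✓
(2,5)B 2/8 ✗
(2,6)A 2/5 ✓
(3,0)B 3/5 ✓
(3,1)B 5/8 ✓
(3,2)B 6/8 ✓
(3,3)B 4/8 ✓
(3,4)A 3/8 ✓
(3,5)B 3/7 ✓
(3,6)B 2/4 ✓
(4,0)A 0/3 ✗
(4,1)B 4/5 ✓
(4,2)B 5/5 ✓
(4,3)B 4/5 ✓
(4,4)B 3/5 ✓
(4,5)A 1/4 ✗
Unsatisfied: (0,2), (0,6), (1,2), (2,0), (2,5), (4,0), (4,5) — 7 in total.

7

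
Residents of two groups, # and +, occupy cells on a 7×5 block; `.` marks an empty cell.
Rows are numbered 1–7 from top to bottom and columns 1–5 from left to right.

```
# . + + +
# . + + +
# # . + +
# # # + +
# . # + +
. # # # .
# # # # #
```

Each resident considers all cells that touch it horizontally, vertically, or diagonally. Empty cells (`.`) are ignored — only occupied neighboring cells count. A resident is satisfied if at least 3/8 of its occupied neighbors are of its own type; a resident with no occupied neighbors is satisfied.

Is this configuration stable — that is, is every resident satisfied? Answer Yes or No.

Yes

(1,1)# 1/1 ok
(1,3)+ 3/3 ok
(1,4)+ 5/5 ok
(1,5)+ 3/3 ok
(2,1)# 3/3 ok
(2,3)+ 4/5 ok
(2,4)+ 7/7 ok
(2,5)+ 5/5 ok
(3,1)# 4/4 ok
(3,2)# 5/6 ok
(3,4)+ 6/7 ok
(3,5)+ 5/5 ok
(4,1)# 4/4 ok
(4,2)# 6/6 ok
(4,3)# 3/6 ok
(4,4)+ 5/7 ok
(4,5)+ 5/5 ok
(5,1)# 3/3 ok
(5,3)# 5/7 ok
(5,4)+ 3/7 ok
(5,5)+ 3/4 ok
(6,2)# 6/6 ok
(6,3)# 6/7 ok
(6,4)# 5/7 ok
(7,1)# 2/2 ok
(7,2)# 4/4 ok
(7,3)# 5/5 ok
(7,4)# 4/4 ok
(7,5)# 2/2 ok
All meet the threshold, so the configuration is stable.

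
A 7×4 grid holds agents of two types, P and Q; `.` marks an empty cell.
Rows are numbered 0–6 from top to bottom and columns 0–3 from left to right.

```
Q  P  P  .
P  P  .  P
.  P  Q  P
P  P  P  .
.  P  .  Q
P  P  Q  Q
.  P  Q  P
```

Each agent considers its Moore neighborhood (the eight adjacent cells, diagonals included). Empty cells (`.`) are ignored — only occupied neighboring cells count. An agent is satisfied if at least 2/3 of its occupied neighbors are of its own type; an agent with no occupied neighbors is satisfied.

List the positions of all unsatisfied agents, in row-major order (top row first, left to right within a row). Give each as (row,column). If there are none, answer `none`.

Row 0: (0,0)Q 0/3 ✗ · (0,1)P 3/4 ✓ · (0,2)P 3/3 ✓
Row 1: (1,0)P 3/4 ✓ · (1,1)P 4/6 ✓ · (1,3)P 2/3 ✓
Row 2: (2,1)P 5/6 ✓ · (2,2)Q 0/6 ✗ · (2,3)P 2/3 ✓
Row 3: (3,0)P 3/3 ✓ · (3,1)P 4/5 ✓ · (3,2)P 4/6 ✓
Row 4: (4,1)P 5/6 ✓ · (4,3)Q 2/3 ✓
Row 5: (5,0)P 3/3 ✓ · (5,1)P 3/5 ✗ · (5,2)Q 3/7 ✗ · (5,3)Q 3/4 ✓
Row 6: (6,1)P 2/4 ✗ · (6,2)Q 2/5 ✗ · (6,3)P 0/3 ✗

(0,0), (2,2), (5,1), (5,2), (6,1), (6,2), (6,3)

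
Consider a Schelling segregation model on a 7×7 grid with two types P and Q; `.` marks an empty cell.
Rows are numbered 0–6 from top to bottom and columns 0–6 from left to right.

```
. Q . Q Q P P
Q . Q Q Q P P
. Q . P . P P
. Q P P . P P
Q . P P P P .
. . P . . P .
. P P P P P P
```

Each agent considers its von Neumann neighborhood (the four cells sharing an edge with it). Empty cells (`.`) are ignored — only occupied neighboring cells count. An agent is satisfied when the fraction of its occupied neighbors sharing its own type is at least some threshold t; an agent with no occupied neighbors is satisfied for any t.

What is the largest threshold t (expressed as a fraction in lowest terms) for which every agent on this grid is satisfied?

1/2

(0,1)Q — no occupied neighbors
(0,3)Q 2/2
(0,4)Q 2/3
(0,5)P 2/3
(0,6)P 2/2
(1,0)Q — no occupied neighbors
(1,2)Q 1/1
(1,3)Q 3/4
(1,4)Q 2/3
(1,5)P 3/4
(1,6)P 3/3
(2,1)Q 1/1
(2,3)P 1/2
(2,5)P 3/3
(2,6)P 3/3
(3,1)Q 1/2
(3,2)P 2/3
(3,3)P 3/3
(3,5)P 3/3
(3,6)P 2/2
(4,0)Q — no occupied neighbors
(4,2)P 3/3
(4,3)P 3/3
(4,4)P 2/2
(4,5)P 3/3
(5,2)P 2/2
(5,5)P 2/2
(6,1)P 1/1
(6,2)P 3/3
(6,3)P 2/2
(6,4)P 2/2
(6,5)P 3/3
(6,6)P 1/1
The smallest same-type fraction is 1/2 at (2,3), which reduces to 1/2. Any threshold above that leaves this agent unsatisfied.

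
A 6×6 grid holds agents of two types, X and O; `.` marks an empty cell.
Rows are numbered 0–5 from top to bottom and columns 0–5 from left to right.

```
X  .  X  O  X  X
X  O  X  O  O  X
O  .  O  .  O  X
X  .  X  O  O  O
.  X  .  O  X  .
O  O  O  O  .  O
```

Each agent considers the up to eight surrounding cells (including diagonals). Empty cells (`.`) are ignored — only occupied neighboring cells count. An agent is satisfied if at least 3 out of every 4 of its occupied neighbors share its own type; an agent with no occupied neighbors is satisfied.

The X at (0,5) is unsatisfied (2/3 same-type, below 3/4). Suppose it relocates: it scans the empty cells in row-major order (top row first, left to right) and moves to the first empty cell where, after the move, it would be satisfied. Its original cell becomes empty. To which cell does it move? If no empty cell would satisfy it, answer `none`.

Vacating (0,5). Empty cells in order:
  (0,1): 4/5 same-type → satisfied — stop here.

(0,1)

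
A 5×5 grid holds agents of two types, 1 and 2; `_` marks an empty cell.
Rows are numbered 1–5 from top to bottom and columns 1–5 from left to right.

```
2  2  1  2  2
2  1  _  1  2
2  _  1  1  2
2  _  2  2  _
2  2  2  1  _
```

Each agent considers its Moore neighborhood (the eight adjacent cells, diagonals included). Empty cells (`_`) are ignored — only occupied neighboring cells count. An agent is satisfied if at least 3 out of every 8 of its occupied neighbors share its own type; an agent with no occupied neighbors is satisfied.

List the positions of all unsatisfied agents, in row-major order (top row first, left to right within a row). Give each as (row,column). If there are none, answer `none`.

Row 1: (1,1)2 2/3 satisfied · (1,2)2 2/4 satisfied · (1,3)1 2/4 satisfied · (1,4)2 2/4 satisfied · (1,5)2 2/3 satisfied
Row 2: (2,1)2 3/4 satisfied · (2,2)1 2/6 not · (2,4)1 3/7 satisfied · (2,5)2 3/5 satisfied
Row 3: (3,1)2 2/3 satisfied · (3,3)1 3/5 satisfied · (3,4)1 2/6 not · (3,5)2 2/4 satisfied
Row 4: (4,1)2 3/3 satisfied · (4,3)2 3/6 satisfied · (4,4)2 3/6 satisfied
Row 5: (5,1)2 2/2 satisfied · (5,2)2 4/4 satisfied · (5,3)2 3/4 satisfied · (5,4)1 0/3 not

(2,2), (3,4), (5,4)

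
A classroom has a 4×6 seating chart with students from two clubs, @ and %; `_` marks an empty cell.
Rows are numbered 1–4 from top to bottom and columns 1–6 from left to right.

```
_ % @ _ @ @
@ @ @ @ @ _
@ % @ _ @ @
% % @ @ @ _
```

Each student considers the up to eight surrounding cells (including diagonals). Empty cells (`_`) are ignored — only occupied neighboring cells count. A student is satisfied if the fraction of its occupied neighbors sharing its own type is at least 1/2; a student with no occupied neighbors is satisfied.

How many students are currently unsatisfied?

(1,2)% 0/4 ✗
(1,3)@ 3/4 ✓
(1,5)@ 3/3 ✓
(1,6)@ 2/2 ✓
(2,1)@ 2/4 ✓
(2,2)@ 5/7 ✓
(2,3)@ 4/6 ✓
(2,4)@ 6/6 ✓
(2,5)@ 5/5 ✓
(3,1)@ 2/5 ✗
(3,2)% 2/8 ✗
(3,3)@ 5/7 ✓
(3,5)@ 5/5 ✓
(3,6)@ 3/3 ✓
(4,1)% 2/3 ✓
(4,2)% 2/5 ✗
(4,3)@ 2/4 ✓
(4,4)@ 4/4 ✓
(4,5)@ 3/3 ✓
Unsatisfied: (1,2), (3,1), (3,2), (4,2) — 4 in total.

4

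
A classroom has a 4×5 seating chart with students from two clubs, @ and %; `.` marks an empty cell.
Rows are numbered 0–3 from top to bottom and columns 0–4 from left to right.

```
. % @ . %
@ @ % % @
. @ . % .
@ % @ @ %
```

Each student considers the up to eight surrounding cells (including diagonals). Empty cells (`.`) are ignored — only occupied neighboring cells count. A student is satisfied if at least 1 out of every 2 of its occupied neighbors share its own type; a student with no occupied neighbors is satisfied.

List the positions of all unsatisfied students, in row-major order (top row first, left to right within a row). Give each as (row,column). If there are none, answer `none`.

Row 0: (0,1)% 1/4 ✗ · (0,2)@ 1/4 ✗ · (0,4)% 1/2 ✓
Row 1: (1,0)@ 2/3 ✓ · (1,1)@ 3/5 ✓ · (1,2)% 3/6 ✓ · (1,3)% 3/5 ✓ · (1,4)@ 0/3 ✗
Row 2: (2,1)@ 4/6 ✓ · (2,3)% 3/6 ✓
Row 3: (3,0)@ 1/2 ✓ · (3,1)% 0/3 ✗ · (3,2)@ 2/4 ✓ · (3,3)@ 1/3 ✗ · (3,4)% 1/2 ✓

(0,1), (0,2), (1,4), (3,1), (3,3)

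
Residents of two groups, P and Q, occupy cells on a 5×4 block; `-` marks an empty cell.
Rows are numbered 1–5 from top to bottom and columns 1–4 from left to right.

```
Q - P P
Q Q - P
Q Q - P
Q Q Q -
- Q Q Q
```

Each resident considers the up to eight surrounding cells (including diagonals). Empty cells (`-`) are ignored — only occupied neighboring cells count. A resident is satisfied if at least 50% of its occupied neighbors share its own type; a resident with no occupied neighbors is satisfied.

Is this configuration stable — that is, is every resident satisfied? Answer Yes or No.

Yes

(1,1)Q 2/2 ✓
(1,3)P 2/3 ✓
(1,4)P 2/2 ✓
(2,1)Q 4/4 ✓
(2,2)Q 4/5 ✓
(2,4)P 3/3 ✓
(3,1)Q 5/5 ✓
(3,2)Q 6/6 ✓
(3,4)P 1/2 ✓
(4,1)Q 4/4 ✓
(4,2)Q 6/6 ✓
(4,3)Q 5/6 ✓
(5,2)Q 4/4 ✓
(5,3)Q 4/4 ✓
(5,4)Q 2/2 ✓
All meet the threshold, so the configuration is stable.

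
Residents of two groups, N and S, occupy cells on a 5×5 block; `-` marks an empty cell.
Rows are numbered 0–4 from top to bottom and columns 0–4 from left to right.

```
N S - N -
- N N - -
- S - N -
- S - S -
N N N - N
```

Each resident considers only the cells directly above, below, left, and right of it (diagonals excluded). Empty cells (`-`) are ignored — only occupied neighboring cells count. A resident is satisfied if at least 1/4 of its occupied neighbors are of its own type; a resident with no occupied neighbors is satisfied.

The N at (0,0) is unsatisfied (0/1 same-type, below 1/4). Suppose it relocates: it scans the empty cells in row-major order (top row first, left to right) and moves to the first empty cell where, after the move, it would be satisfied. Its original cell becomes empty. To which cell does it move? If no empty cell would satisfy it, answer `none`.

(0,2)

Vacating (0,0). Empty cells in order:
  (0,2): 2/3 same-type → satisfied — stop here.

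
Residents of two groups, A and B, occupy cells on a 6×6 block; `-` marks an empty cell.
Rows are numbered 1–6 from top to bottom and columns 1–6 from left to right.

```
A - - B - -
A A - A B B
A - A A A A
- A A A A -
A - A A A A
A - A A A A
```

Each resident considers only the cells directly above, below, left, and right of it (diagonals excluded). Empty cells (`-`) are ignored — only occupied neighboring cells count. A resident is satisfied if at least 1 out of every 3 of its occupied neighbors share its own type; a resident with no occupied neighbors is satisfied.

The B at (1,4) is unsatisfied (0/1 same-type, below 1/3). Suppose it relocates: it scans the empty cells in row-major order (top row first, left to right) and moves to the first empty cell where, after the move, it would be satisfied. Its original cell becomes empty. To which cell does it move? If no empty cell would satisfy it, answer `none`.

(1,3)

Vacating (1,4). Empty cells in order:
  (1,2): 0/2 same-type → still unsatisfied.
  (1,3): 0/0 same-type → satisfied — stop here.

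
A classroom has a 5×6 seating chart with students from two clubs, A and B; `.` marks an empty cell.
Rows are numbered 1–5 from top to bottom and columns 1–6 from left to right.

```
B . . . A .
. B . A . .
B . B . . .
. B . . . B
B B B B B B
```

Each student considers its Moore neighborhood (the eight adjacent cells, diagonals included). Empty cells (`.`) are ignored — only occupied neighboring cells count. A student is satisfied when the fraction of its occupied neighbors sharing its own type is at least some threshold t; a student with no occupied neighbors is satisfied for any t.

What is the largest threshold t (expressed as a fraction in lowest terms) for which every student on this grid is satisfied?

1/2

(1,1)B 1/1
(1,5)A 1/1
(2,2)B 3/3
(2,4)A 1/2
(3,1)B 2/2
(3,3)B 2/3
(4,2)B 5/5
(4,6)B 2/2
(5,1)B 2/2
(5,2)B 3/3
(5,3)B 3/3
(5,4)B 2/2
(5,5)B 3/3
(5,6)B 2/2
The smallest same-type fraction is 1/2 at (2,4), which reduces to 1/2. Any threshold above that leaves this student unsatisfied.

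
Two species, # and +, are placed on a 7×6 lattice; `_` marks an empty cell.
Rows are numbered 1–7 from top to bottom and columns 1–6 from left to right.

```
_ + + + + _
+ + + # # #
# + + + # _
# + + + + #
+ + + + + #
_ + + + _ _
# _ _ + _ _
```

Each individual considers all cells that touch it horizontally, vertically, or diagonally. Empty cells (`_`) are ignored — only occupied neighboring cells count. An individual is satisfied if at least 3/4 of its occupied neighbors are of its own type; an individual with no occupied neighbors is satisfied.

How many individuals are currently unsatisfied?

(1,2)+ 4/4 satisfied
(1,3)+ 4/5 satisfied
(1,4)+ 3/5 not
(1,5)+ 1/4 not
(2,1)+ 3/4 satisfied
(2,2)+ 6/7 satisfied
(2,3)+ 7/8 satisfied
(2,4)# 2/8 not
(2,5)# 3/6 not
(2,6)# 2/3 not
(3,1)# 1/5 not
(3,2)+ 6/8 satisfied
(3,3)+ 7/8 satisfied
(3,4)+ 5/8 not
(3,5)# 4/7 not
(4,1)# 1/5 not
(4,2)+ 6/8 satisfied
(4,3)+ 8/8 satisfied
(4,4)+ 7/8 satisfied
(4,5)+ 4/7 not
(4,6)# 2/4 not
(5,1)+ 3/4 satisfied
(5,2)+ 6/7 satisfied
(5,3)+ 8/8 satisfied
(5,4)+ 7/7 satisfied
(5,5)+ 4/6 not
(5,6)# 1/3 not
(6,2)+ 4/5 satisfied
(6,3)+ 6/6 satisfied
(6,4)+ 5/5 satisfied
(7,1)# 0/1 not
(7,4)+ 2/2 satisfied
Unsatisfied: (1,4), (1,5), (2,4), (2,5), (2,6), (3,1), (3,4), (3,5), (4,1), (4,5), (4,6), (5,5), (5,6), (7,1) — 14 in total.

14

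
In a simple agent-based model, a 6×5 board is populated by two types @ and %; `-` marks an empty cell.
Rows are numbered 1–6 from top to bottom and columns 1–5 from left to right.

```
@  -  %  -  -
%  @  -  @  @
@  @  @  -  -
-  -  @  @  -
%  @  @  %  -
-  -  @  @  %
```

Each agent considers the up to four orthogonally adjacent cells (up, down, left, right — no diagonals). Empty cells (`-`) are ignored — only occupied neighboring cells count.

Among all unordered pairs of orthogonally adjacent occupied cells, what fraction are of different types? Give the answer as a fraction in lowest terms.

4/9

Scan each occupied cell's neighbors to the right and below so each pair is counted once.
Row 1: @(1,1)–%(2,1)≠  → 1/1 unlike.
Row 2: %(2,1)–@(2,2)≠ %(2,1)–@(3,1)≠ @(2,2)–@(3,2)= @(2,4)–@(2,5)=  → 2/4 unlike.
Row 3: @(3,1)–@(3,2)= @(3,2)–@(3,3)= @(3,3)–@(4,3)=  → 0/3 unlike.
Row 4: @(4,3)–@(4,4)= @(4,3)–@(5,3)= @(4,4)–%(5,4)≠  → 1/3 unlike.
Row 5: %(5,1)–@(5,2)≠ @(5,2)–@(5,3)= @(5,3)–%(5,4)≠ @(5,3)–@(6,3)= %(5,4)–@(6,4)≠  → 3/5 unlike.
Row 6: @(6,3)–@(6,4)= @(6,4)–%(6,5)≠  → 1/2 unlike.
Total adjacent occupied pairs: 18; unlike-type pairs: 8.
8/18 reduces to 4/9.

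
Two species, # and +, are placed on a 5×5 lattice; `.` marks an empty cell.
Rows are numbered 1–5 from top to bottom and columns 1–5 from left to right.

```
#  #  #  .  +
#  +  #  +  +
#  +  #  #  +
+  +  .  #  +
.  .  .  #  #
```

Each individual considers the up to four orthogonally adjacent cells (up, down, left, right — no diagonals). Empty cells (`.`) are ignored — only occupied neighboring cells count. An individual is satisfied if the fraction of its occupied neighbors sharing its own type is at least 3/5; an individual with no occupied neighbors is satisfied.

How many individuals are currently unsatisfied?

9

Row 1: (1,1)# 2/2 ok · (1,2)# 2/3 ok · (1,3)# 2/2 ok · (1,5)+ 1/1 ok
Row 2: (2,1)# 2/3 ok · (2,2)+ 1/4 unhappy · (2,3)# 2/4 unhappy · (2,4)+ 1/3 unhappy · (2,5)+ 3/3 ok
Row 3: (3,1)# 1/3 unhappy · (3,2)+ 2/4 unhappy · (3,3)# 2/3 ok · (3,4)# 2/4 unhappy · (3,5)+ 2/3 ok
Row 4: (4,1)+ 1/2 unhappy · (4,2)+ 2/2 ok · (4,4)# 2/3 ok · (4,5)+ 1/3 unhappy
Row 5: (5,4)# 2/2 ok · (5,5)# 1/2 unhappy
Unsatisfied: (2,2), (2,3), (2,4), (3,1), (3,2), (3,4), (4,1), (4,5), (5,5) — 9 in total.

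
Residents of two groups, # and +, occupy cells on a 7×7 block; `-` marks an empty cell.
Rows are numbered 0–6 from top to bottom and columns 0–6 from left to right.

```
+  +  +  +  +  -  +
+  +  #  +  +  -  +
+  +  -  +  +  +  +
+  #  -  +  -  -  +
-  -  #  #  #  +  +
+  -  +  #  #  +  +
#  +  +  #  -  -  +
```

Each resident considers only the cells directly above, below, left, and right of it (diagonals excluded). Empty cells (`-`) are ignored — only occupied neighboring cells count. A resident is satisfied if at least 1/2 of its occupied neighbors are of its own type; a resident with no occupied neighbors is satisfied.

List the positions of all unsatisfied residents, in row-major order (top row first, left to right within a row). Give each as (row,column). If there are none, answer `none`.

Row 0: (0,0)+ 2/2 ✓ · (0,1)+ 3/3 ✓ · (0,2)+ 2/3 ✓ · (0,3)+ 3/3 ✓ · (0,4)+ 2/2 ✓ · (0,6)+ 1/1 ✓
Row 1: (1,0)+ 3/3 ✓ · (1,1)+ 3/4 ✓ · (1,2)# 0/3 ✗ · (1,3)+ 3/4 ✓ · (1,4)+ 3/3 ✓ · (1,6)+ 2/2 ✓
Row 2: (2,0)+ 3/3 ✓ · (2,1)+ 2/3 ✓ · (2,3)+ 3/3 ✓ · (2,4)+ 3/3 ✓ · (2,5)+ 2/2 ✓ · (2,6)+ 3/3 ✓
Row 3: (3,0)+ 1/2 ✓ · (3,1)# 0/2 ✗ · (3,3)+ 1/2 ✓ · (3,6)+ 2/2 ✓
Row 4: (4,2)# 1/2 ✓ · (4,3)# 3/4 ✓ · (4,4)# 2/3 ✓ · (4,5)+ 2/3 ✓ · (4,6)+ 3/3 ✓
Row 5: (5,0)+ 0/1 ✗ · (5,2)+ 1/3 ✗ · (5,3)# 3/4 ✓ · (5,4)# 2/3 ✓ · (5,5)+ 2/3 ✓ · (5,6)+ 3/3 ✓
Row 6: (6,0)# 0/2 ✗ · (6,1)+ 1/2 ✓ · (6,2)+ 2/3 ✓ · (6,3)# 1/2 ✓ · (6,6)+ 1/1 ✓

(1,2), (3,1), (5,0), (5,2), (6,0)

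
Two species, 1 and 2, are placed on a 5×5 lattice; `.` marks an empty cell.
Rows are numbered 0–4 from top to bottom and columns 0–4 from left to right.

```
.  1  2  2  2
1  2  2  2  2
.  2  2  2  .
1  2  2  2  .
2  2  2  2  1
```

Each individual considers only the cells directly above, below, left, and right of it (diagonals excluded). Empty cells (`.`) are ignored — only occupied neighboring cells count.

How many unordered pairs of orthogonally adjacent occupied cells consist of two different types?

Scan each occupied cell's neighbors to the right and below so each pair is counted once.
From row 0: 2 unlike of 7 pairs (running 2/7).
From row 1: 1 unlike of 7 pairs (running 3/14).
From row 2: 0 unlike of 5 pairs (running 3/19).
From row 3: 2 unlike of 7 pairs (running 5/26).
From row 4: 1 unlike of 4 pairs (running 6/30).
Total adjacent occupied pairs: 30; unlike-type pairs: 6.

6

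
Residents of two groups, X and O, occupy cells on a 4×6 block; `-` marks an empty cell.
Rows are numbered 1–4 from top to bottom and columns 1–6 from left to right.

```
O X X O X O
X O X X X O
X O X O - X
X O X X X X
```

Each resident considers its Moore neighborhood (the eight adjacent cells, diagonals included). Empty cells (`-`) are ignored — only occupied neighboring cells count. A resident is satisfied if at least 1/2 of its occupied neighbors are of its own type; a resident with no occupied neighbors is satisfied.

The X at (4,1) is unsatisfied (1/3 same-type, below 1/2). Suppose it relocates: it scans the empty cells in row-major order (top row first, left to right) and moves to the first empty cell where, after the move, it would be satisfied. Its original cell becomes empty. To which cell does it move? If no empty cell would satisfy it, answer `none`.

Vacating (4,1). Empty cells in order:
  (3,5): 6/8 same-type → satisfied — stop here.

(3,5)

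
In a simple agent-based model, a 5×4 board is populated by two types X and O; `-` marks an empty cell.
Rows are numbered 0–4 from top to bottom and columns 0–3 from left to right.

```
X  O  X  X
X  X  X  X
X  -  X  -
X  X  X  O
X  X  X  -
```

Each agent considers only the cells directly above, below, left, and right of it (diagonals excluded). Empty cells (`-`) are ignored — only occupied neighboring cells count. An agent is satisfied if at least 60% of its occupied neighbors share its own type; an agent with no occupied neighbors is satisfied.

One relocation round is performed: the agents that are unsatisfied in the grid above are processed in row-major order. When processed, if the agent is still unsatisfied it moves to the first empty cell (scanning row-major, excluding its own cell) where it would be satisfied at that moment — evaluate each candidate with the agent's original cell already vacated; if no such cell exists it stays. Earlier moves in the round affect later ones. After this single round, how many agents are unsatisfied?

Initially unsatisfied (in order): (0,0), (0,1), (3,3).
  (0,0) → (2,1).
  (0,1): no empty cell satisfies it; stays.
  (3,3): no empty cell satisfies it; stays.
Resulting grid:
- O X X
X X X X
X X X -
X X X O
X X X -
Unsatisfied now: (0,1), (3,3).

2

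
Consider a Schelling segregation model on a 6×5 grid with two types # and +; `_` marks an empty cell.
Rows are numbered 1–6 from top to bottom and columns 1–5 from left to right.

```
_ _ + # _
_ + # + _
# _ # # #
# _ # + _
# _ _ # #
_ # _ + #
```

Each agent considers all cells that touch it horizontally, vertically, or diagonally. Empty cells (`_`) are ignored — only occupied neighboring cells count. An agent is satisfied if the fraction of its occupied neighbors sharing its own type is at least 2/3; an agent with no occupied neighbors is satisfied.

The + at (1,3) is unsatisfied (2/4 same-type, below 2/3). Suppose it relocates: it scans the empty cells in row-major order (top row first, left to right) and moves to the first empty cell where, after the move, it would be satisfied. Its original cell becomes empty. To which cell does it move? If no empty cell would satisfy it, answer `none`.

(1,1)

Vacating (1,3). Empty cells in order:
  (1,1): 1/1 same-type → satisfied — stop here.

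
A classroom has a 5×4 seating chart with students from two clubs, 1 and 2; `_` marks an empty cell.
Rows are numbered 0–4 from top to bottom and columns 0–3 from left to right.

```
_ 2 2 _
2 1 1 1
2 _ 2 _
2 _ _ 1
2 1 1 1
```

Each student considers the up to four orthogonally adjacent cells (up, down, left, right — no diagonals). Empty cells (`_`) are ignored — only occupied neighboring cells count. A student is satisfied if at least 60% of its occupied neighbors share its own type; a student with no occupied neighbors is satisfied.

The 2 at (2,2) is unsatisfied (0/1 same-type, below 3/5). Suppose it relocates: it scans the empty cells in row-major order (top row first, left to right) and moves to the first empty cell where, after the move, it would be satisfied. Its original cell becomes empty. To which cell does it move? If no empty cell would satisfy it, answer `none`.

(0,0)

Vacating (2,2). Empty cells in order:
  (0,0): 2/2 same-type → satisfied — stop here.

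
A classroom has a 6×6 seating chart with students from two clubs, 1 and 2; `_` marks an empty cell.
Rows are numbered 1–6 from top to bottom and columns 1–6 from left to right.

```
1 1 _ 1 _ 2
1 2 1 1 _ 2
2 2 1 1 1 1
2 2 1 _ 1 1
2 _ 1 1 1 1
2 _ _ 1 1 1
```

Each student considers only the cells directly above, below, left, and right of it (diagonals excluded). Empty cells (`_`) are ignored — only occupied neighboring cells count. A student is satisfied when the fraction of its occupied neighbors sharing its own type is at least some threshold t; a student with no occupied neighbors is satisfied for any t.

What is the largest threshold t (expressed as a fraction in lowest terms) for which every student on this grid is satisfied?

1/4

(1,1)1 2/2
(1,2)1 1/2
(1,4)1 1/1
(1,6)2 1/1
(2,1)1 1/3
(2,2)2 1/4
(2,3)1 2/3
(2,4)1 3/3
(2,6)2 1/2
(3,1)2 2/3
(3,2)2 3/4
(3,3)1 3/4
(3,4)1 3/3
(3,5)1 3/3
(3,6)1 2/3
(4,1)2 3/3
(4,2)2 2/3
(4,3)1 2/3
(4,5)1 3/3
(4,6)1 3/3
(5,1)2 2/2
(5,3)1 2/2
(5,4)1 3/3
(5,5)1 4/4
(5,6)1 3/3
(6,1)2 1/1
(6,4)1 2/2
(6,5)1 3/3
(6,6)1 2/2
The smallest same-type fraction is 1/4 at (2,2), which reduces to 1/4. Any threshold above that leaves this student unsatisfied.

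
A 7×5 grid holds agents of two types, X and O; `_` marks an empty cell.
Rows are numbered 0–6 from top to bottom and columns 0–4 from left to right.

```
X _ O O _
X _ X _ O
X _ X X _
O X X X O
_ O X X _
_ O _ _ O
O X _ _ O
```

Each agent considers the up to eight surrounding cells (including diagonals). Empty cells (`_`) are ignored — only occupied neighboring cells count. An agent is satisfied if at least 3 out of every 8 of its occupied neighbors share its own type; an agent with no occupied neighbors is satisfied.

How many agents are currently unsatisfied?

(0,0)X 1/1 ✓
(0,2)O 1/2 ✓
(0,3)O 2/3 ✓
(1,0)X 2/2 ✓
(1,2)X 2/4 ✓
(1,4)O 1/2 ✓
(2,0)X 2/3 ✓
(2,2)X 5/5 ✓
(2,3)X 4/6 ✓
(3,0)O 1/3 ✗
(3,1)X 4/6 ✓
(3,2)X 6/7 ✓
(3,3)X 5/6 ✓
(3,4)O 0/3 ✗
(4,1)O 2/5 ✓
(4,2)X 4/6 ✓
(4,3)X 3/5 ✓
(5,1)O 2/4 ✓
(5,4)O 1/2 ✓
(6,0)O 1/2 ✓
(6,1)X 0/2 ✗
(6,4)O 1/1 ✓
Unsatisfied: (3,0), (3,4), (6,1) — 3 in total.

3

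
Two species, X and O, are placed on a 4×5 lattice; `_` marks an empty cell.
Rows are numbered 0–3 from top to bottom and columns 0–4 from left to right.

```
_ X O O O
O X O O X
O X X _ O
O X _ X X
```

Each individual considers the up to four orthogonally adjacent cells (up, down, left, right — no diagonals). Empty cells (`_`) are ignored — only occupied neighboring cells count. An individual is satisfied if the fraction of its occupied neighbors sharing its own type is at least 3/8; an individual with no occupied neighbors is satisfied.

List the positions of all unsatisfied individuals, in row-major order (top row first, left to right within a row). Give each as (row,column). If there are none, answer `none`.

(1,4), (2,4)

(0,1)X 1/2 ✓
(0,2)O 2/3 ✓
(0,3)O 3/3 ✓
(0,4)O 1/2 ✓
(1,0)O 1/2 ✓
(1,1)X 2/4 ✓
(1,2)O 2/4 ✓
(1,3)O 2/3 ✓
(1,4)X 0/3 ✗
(2,0)O 2/3 ✓
(2,1)X 3/4 ✓
(2,2)X 1/2 ✓
(2,4)O 0/2 ✗
(3,0)O 1/2 ✓
(3,1)X 1/2 ✓
(3,3)X 1/1 ✓
(3,4)X 1/2 ✓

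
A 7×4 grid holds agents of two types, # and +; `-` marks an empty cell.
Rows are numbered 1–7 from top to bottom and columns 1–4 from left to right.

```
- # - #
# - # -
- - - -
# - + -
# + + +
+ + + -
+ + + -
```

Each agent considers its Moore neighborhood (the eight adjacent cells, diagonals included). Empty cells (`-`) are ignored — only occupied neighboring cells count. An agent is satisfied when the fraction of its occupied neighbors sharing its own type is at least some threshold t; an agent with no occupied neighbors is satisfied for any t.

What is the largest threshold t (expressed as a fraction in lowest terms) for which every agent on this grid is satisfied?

Row 1: (1,2)# 2/2 · (1,4)# 1/1
Row 2: (2,1)# 1/1 · (2,3)# 2/2
Row 4: (4,1)# 1/2 · (4,3)+ 3/3
Row 5: (5,1)# 1/4 · (5,2)+ 5/7 · (5,3)+ 5/5 · (5,4)+ 3/3
Row 6: (6,1)+ 4/5 · (6,2)+ 7/8 · (6,3)+ 6/6
Row 7: (7,1)+ 3/3 · (7,2)+ 5/5 · (7,3)+ 3/3
The smallest same-type fraction is 1/4 at (5,1), which reduces to 1/4. Any threshold above that leaves this agent unsatisfied.

1/4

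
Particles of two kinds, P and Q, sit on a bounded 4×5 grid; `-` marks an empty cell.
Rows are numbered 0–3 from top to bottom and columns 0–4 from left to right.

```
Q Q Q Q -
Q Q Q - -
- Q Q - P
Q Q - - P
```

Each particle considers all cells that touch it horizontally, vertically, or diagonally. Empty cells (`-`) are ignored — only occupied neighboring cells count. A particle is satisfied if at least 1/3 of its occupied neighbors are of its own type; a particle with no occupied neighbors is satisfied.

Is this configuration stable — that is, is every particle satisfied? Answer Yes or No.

(0,0)Q 3/3 ✓
(0,1)Q 5/5 ✓
(0,2)Q 4/4 ✓
(0,3)Q 2/2 ✓
(1,0)Q 4/4 ✓
(1,1)Q 7/7 ✓
(1,2)Q 6/6 ✓
(2,1)Q 6/6 ✓
(2,2)Q 4/4 ✓
(2,4)P 1/1 ✓
(3,0)Q 2/2 ✓
(3,1)Q 3/3 ✓
(3,4)P 1/1 ✓
All meet the threshold, so the configuration is stable.

Yes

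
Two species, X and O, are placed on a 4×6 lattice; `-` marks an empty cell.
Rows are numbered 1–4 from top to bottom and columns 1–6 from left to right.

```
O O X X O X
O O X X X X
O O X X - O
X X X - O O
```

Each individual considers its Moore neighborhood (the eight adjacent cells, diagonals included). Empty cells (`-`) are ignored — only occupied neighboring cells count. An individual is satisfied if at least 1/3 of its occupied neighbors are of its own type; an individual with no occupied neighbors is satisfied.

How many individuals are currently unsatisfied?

Row 1: (1,1)O 3/3 ok · (1,2)O 3/5 ok · (1,3)X 3/5 ok · (1,4)X 4/5 ok · (1,5)O 0/5 unhappy · (1,6)X 2/3 ok
Row 2: (2,1)O 5/5 ok · (2,2)O 5/8 ok · (2,3)X 5/8 ok · (2,4)X 6/7 ok · (2,5)X 5/7 ok · (2,6)X 2/4 ok
Row 3: (3,1)O 3/5 ok · (3,2)O 3/8 ok · (3,3)X 5/7 ok · (3,4)X 5/6 ok · (3,6)O 2/4 ok
Row 4: (4,1)X 1/3 ok · (4,2)X 3/5 ok · (4,3)X 3/4 ok · (4,5)O 2/3 ok · (4,6)O 2/2 ok
Unsatisfied: (1,5) — 1 in total.

1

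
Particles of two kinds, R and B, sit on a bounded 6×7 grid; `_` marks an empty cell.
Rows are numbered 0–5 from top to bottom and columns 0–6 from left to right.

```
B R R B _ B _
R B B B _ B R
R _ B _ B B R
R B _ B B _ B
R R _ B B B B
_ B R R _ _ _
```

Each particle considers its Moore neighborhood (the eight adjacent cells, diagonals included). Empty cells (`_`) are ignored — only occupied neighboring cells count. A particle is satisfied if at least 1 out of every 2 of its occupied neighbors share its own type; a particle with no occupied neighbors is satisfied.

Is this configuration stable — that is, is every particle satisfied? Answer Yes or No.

No

(0,0)B 1/3 unhappy
(0,1)R 2/5 unhappy
(0,2)R 1/5 unhappy
(0,3)B 2/3 ok
(0,5)B 1/2 ok
(1,0)R 2/4 ok
(1,1)B 3/7 unhappy
(1,2)B 4/6 ok
(1,3)B 4/5 ok
(1,5)B 3/5 ok
(1,6)R 1/4 unhappy
(2,0)R 2/4 ok
(2,2)B 5/5 ok
(2,4)B 5/5 ok
(2,5)B 4/6 ok
(2,6)R 1/4 unhappy
(3,0)R 3/4 ok
(3,1)B 1/5 unhappy
(3,3)B 5/5 ok
(3,4)B 6/6 ok
(3,6)B 3/4 ok
(4,0)R 2/4 ok
(4,1)R 3/5 ok
(4,3)B 3/5 ok
(4,4)B 4/5 ok
(4,5)B 4/4 ok
(4,6)B 2/2 ok
(5,1)B 0/3 unhappy
(5,2)R 2/4 ok
(5,3)R 1/3 unhappy
For instance (0,0) has only 1/3 same-type neighbors, below 1/2.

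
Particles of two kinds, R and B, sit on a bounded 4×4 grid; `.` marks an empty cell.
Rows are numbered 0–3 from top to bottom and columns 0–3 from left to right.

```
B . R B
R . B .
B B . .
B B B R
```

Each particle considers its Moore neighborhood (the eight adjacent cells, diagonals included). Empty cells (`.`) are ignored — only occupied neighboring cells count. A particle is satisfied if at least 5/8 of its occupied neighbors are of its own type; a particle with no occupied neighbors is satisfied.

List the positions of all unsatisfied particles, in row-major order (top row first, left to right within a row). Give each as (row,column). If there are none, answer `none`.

Row 0: (0,0)B 0/1 unhappy · (0,2)R 0/2 unhappy · (0,3)B 1/2 unhappy
Row 1: (1,0)R 0/3 unhappy · (1,2)B 2/3 ok
Row 2: (2,0)B 3/4 ok · (2,1)B 5/6 ok
Row 3: (3,0)B 3/3 ok · (3,1)B 4/4 ok · (3,2)B 2/3 ok · (3,3)R 0/1 unhappy

(0,0), (0,2), (0,3), (1,0), (3,3)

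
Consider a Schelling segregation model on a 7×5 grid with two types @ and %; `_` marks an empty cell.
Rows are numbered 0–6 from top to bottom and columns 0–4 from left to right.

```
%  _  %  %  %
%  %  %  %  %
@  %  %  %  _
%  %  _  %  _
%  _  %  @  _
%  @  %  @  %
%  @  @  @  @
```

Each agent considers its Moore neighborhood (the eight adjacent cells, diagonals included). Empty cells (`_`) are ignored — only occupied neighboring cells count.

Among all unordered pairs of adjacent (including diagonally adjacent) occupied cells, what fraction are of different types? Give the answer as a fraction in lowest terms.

24/73

Scan each occupied cell's neighbors to the right and below (and the two forward diagonals) so each pair is counted once.
Row 0: %(0,0)–%(1,0)= %(0,0)–%(1,1)= %(0,2)–%(0,3)= %(0,2)–%(1,2)= %(0,2)–%(1,3)= %(0,2)–%(1,1)= %(0,3)–%(0,4)= %(0,3)–%(1,3)= %(0,3)–%(1,4)= %(0,3)–%(1,2)= %(0,4)–%(1,4)= %(0,4)–%(1,3)=  → 0/12 unlike.
Row 1: %(1,0)–%(1,1)= %(1,0)–@(2,0)≠ %(1,0)–%(2,1)= %(1,1)–%(1,2)= %(1,1)–%(2,1)= %(1,1)–%(2,2)= %(1,1)–@(2,0)≠ %(1,2)–%(1,3)= %(1,2)–%(2,2)= %(1,2)–%(2,3)= %(1,2)–%(2,1)= %(1,3)–%(1,4)= %(1,3)–%(2,3)= %(1,3)–%(2,2)= %(1,4)–%(2,3)=  → 2/15 unlike.
Row 2: @(2,0)–%(2,1)≠ @(2,0)–%(3,0)≠ @(2,0)–%(3,1)≠ %(2,1)–%(2,2)= %(2,1)–%(3,1)= %(2,1)–%(3,0)= %(2,2)–%(2,3)= %(2,2)–%(3,3)= %(2,2)–%(3,1)= %(2,3)–%(3,3)=  → 3/10 unlike.
Row 3: %(3,0)–%(3,1)= %(3,0)–%(4,0)= %(3,1)–%(4,2)= %(3,1)–%(4,0)= %(3,3)–@(4,3)≠ %(3,3)–%(4,2)=  → 1/6 unlike.
Row 4: %(4,0)–%(5,0)= %(4,0)–@(5,1)≠ %(4,2)–@(4,3)≠ %(4,2)–%(5,2)= %(4,2)–@(5,3)≠ %(4,2)–@(5,1)≠ @(4,3)–@(5,3)= @(4,3)–%(5,4)≠ @(4,3)–%(5,2)≠  → 6/9 unlike.
Row 5: %(5,0)–@(5,1)≠ %(5,0)–%(6,0)= %(5,0)–@(6,1)≠ @(5,1)–%(5,2)≠ @(5,1)–@(6,1)= @(5,1)–@(6,2)= @(5,1)–%(6,0)≠ %(5,2)–@(5,3)≠ %(5,2)–@(6,2)≠ %(5,2)–@(6,3)≠ %(5,2)–@(6,1)≠ @(5,3)–%(5,4)≠ @(5,3)–@(6,3)= @(5,3)–@(6,4)= @(5,3)–@(6,2)= %(5,4)–@(6,4)≠ %(5,4)–@(6,3)≠  → 11/17 unlike.
Row 6: %(6,0)–@(6,1)≠ @(6,1)–@(6,2)= @(6,2)–@(6,3)= @(6,3)–@(6,4)=  → 1/4 unlike.
Total adjacent occupied pairs: 73; unlike-type pairs: 24.
24/73 is already in lowest terms.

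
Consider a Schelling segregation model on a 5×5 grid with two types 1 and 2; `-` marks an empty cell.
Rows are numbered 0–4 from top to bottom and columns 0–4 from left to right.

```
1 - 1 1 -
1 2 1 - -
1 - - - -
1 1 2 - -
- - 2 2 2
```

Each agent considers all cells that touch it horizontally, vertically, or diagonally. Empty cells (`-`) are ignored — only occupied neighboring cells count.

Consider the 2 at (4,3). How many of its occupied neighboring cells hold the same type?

Occupied neighbors of (4,3): (3,2)=2, (4,2)=2, (4,4)=2.
Same type (2): 3 of 3.

3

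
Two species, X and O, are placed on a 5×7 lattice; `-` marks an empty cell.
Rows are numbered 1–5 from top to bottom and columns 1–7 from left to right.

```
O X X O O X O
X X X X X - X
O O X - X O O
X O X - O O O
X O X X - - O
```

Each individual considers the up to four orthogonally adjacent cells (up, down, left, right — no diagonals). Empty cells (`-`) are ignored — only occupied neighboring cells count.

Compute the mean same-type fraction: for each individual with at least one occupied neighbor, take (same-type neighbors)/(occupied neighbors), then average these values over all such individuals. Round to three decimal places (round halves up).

(1,1)O 0/2
(1,2)X 2/3
(1,3)X 2/3
(1,4)O 1/3
(1,5)O 1/3
(1,6)X 0/2
(1,7)O 0/2
(2,1)X 1/3
(2,2)X 3/4
(2,3)X 4/4
(2,4)X 2/3
(2,5)X 2/3
(2,7)X 0/2
(3,1)O 1/3
(3,2)O 2/4
(3,3)X 2/3
(3,5)X 1/3
(3,6)O 2/3
(3,7)O 2/3
(4,1)X 1/3
(4,2)O 2/4
(4,3)X 2/3
(4,5)O 1/2
(4,6)O 3/3
(4,7)O 3/3
(5,1)X 1/2
(5,2)O 1/3
(5,3)X 2/3
(5,4)X 1/1
(5,7)O 1/1
Sum over 30 individuals: 0/2 + 2/3 + 2/3 + 1/3 + 1/3 + 0/2 + 0/2 + 1/3 + 3/4 + 4/4 + 2/3 + 2/3 + 0/2 + 1/3 + 2/4 + 2/3 + 1/3 + 2/3 + 2/3 + 1/3 + 2/4 + 2/3 + 1/2 + 3/3 + 3/3 + 1/2 + 1/3 + 2/3 + 1/1 + 1/1 = 193/12; mean = 193/12 ÷ 30 = 193/360 = 0.536111… → 0.536.

0.536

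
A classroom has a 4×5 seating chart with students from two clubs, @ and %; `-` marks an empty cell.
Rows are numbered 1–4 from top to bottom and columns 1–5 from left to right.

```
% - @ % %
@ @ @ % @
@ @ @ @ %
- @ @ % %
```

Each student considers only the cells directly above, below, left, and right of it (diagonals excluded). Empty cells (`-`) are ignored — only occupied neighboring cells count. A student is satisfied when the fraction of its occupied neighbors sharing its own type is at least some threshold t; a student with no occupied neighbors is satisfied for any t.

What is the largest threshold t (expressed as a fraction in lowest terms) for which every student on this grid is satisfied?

Row 1: (1,1)% 0/1 · (1,3)@ 1/2 · (1,4)% 2/3 · (1,5)% 1/2
Row 2: (2,1)@ 2/3 · (2,2)@ 3/3 · (2,3)@ 3/4 · (2,4)% 1/4 · (2,5)@ 0/3
Row 3: (3,1)@ 2/2 · (3,2)@ 4/4 · (3,3)@ 4/4 · (3,4)@ 1/4 · (3,5)% 1/3
Row 4: (4,2)@ 2/2 · (4,3)@ 2/3 · (4,4)% 1/3 · (4,5)% 2/2
The smallest same-type fraction is 0/1 at (1,1), which reduces to 0/1. Any threshold above that leaves this student unsatisfied.

0/1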